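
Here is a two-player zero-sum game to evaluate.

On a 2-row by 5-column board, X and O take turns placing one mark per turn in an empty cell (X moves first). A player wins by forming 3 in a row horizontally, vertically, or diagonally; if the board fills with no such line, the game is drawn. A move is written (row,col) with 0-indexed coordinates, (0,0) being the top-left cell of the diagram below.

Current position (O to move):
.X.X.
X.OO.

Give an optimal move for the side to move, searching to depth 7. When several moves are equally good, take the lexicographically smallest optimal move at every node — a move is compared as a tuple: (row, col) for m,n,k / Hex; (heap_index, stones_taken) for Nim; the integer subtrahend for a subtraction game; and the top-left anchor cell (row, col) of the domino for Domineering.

O's best at [.X.X./X.OO.]: (0,2)

[.X.X./X.OO.] O move#1: (0,0):-1/OX.X./X.OO., (0,2):+1/.XOX./X.OO.*, (0,4):-1/.X.XO/X.OO., (1,1):+1/.X.X./XOOO., (1,4):+1/.X.X./X.OOO
[.XOX./X.OO.] X move#2: (0,0):-1/XXOX./X.OO.*, (0,4):-1/.XOXX/X.OO., (1,1):-1/.XOX./XXOO., (1,4):-1/.XOX./X.OOX
[XXOX./X.OO.] O move#3: (0,4):+1/XXOXO/X.OO.*, (1,1):+1/XXOX./XOOO., (1,4):+1/XXOX./X.OOO
[XXOXO/X.OO.] X move#4: (1,1):-1/XXOXO/XXOO.*, (1,4):-1/XXOXO/X.OOX
[XXOXO/XXOO.] O move#5: (1,4):+1/XXOXO/XXOOO*
[XXOXO/XXOOO] end (terminal -1, X#6); searched .X.X./X.OO. to 7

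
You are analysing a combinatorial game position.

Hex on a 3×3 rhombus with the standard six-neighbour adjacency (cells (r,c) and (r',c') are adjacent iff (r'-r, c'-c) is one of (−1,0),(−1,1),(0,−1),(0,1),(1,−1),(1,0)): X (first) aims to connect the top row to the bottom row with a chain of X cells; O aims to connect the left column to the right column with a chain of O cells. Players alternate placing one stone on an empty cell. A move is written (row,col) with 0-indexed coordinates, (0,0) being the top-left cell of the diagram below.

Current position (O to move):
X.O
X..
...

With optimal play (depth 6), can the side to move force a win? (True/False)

[X.O/X../...] O move#1: (0,1):-1/XOO/X../..., (1,1):-1/X.O/XO./..., (1,2):-1/X.O/X.O/..., (2,0):+1/X.O/X../O..*, (2,1):-1/X.O/X../.O., (2,2):-1/X.O/X../..O
[X.O/X../O..] X move#2: (0,1):-1/XXO/X../O..*, (1,1):-1/X.O/XX./O.., (1,2):-1/X.O/X.X/O.., (2,1):-1/X.O/X../OX., (2,2):-1/X.O/X../O.X
[XXO/X../O..] O move#3: (1,1):+1/XXO/XO./O..*, (1,2):+1/XXO/X.O/O.., (2,1):+1/XXO/X../OO., (2,2):+1/XXO/X../O.O
[XXO/XO./O..] end (terminal -1, X#4); searched X.O/X../... to 6

O winning at [X.O/X../...]: True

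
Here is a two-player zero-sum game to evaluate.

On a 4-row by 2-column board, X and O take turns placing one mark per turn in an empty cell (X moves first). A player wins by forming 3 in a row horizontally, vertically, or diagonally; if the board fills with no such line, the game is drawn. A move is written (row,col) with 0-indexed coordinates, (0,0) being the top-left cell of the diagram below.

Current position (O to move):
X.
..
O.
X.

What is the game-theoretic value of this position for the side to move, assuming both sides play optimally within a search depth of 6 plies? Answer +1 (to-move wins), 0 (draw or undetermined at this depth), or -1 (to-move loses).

ply 1, O at X./../O./X. | (0,1)=+0→XO/../O./X.*; (1,0)=+0→X./O./O./X.; (1,1)=+0→X./.O/O./X.; (2,1)=+0→X./../OO/X.; (3,1)=+0→X./../O./XO
ply 2, X at XO/../O./X. | (1,0)=+0→XO/X./O./X.*; (1,1)=+0→XO/.X/O./X.; (2,1)=+0→XO/../OX/X.; (3,1)=+0→XO/../O./XX
ply 3, O at XO/X./O./X. | (1,1)=+0→XO/XO/O./X.*; (2,1)=+0→XO/X./OO/X.; (3,1)=+0→XO/X./O./XO
ply 4, X at XO/XO/O./X. | (2,1)=+0→XO/XO/OX/X.*; (3,1)=-1→XO/XO/O./XX
ply 5, O at XO/XO/OX/X. | (3,1)=+0→XO/XO/OX/XO*
ply 6: XO/XO/OX/XO is terminal +0 (X); from X./../O./X. depth 6

value(X./../O./X., O) = 0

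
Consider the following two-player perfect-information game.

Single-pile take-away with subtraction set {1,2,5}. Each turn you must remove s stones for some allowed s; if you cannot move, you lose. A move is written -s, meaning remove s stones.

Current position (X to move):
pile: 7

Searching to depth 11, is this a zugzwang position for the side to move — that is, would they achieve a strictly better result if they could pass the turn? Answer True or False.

[7] X move#1: -1:+1/6*, -2:-1/5, -5:-1/2
[6] O move#2: -1:-1/5*, -2:-1/4, -5:-1/1
[5] X move#3: -1:-1/4, -2:+1/3*, -5:+1/0
[3] O move#4: -1:-1/2*, -2:-1/1
[2] X move#5: -1:-1/1, -2:+1/0*
[0] end (terminal -1, O#6); searched 7 to 11
pass branch (O moves first from the same position):
  | [7] O move#1: -1:+1/6*, -2:-1/5, -5:-1/2
  | [6] X move#2: -1:-1/5*, -2:-1/4, -5:-1/1
  | [5] O move#3: -1:-1/4, -2:+1/3*, -5:+1/0
  | [3] X move#4: -1:-1/2*, -2:-1/1
  | [2] O move#5: -1:-1/1, -2:+1/0*
  | [0] end (terminal -1, X#6); searched 7 to 11
X moving scores +1; X passing scores -1

zugzwang(7, X) = False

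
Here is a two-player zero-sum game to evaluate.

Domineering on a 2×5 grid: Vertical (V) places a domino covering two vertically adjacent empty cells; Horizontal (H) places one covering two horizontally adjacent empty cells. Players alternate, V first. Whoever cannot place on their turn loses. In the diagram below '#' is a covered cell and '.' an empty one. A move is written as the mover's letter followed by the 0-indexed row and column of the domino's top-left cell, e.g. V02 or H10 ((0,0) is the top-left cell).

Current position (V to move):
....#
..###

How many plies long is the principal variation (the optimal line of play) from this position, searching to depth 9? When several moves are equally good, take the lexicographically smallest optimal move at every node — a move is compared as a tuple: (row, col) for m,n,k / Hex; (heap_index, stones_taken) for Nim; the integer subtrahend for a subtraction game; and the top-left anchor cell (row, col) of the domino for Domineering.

PV length from [....#/..###]: 3 plies

p1 V@[....#/..###]: V00[#...#/#.###]-1 V01[.#..#/.####]+1*
p2 H@[.#..#/.####]: H02[.####/.####]-1*
p3 V@[.####/.####]: V00[#####/#####]+1*
p4 H@[#####/#####] terminal -1; root [....#/..###] d9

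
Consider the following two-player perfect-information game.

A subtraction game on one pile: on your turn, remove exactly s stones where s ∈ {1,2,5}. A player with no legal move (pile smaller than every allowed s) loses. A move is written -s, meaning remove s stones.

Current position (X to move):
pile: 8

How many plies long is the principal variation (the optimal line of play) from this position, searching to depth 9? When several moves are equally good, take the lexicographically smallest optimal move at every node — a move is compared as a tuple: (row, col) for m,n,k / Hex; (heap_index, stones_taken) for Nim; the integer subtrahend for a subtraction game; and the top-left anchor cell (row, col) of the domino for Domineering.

PV length from [8]: 5 plies

p1 X@[8]: -1[7]-1 -2[6]+1* -5[3]+1
p2 O@[6]: -1[5]-1* -2[4]-1 -5[1]-1
p3 X@[5]: -1[4]-1 -2[3]+1* -5[0]+1
p4 O@[3]: -1[2]-1* -2[1]-1
p5 X@[2]: -1[1]-1 -2[0]+1*
p6 O@[0] terminal -1; root [8] d9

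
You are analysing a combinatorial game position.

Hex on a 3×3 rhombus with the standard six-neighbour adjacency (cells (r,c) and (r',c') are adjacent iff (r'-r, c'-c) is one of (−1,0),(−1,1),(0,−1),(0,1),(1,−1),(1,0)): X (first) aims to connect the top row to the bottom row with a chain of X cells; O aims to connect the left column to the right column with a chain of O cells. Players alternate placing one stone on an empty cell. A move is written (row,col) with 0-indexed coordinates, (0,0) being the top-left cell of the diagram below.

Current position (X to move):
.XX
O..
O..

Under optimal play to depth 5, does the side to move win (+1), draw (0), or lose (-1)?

ply 1, X at .XX/O../O.. | (0,0)=-1→XXX/O../O..; (1,1)=-1→.XX/OX./O..; (1,2)=+1→.XX/O.X/O..*; (2,1)=+1→.XX/O../OX.; (2,2)=-1→.XX/O../O.X
ply 2, O at .XX/O.X/O.. | (0,0)=-1→OXX/O.X/O..*; (1,1)=-1→.XX/OOX/O..; (2,1)=-1→.XX/O.X/OO.; (2,2)=-1→.XX/O.X/O.O
ply 3, X at OXX/O.X/O.. | (1,1)=+1→OXX/OXX/O..*; (2,1)=+1→OXX/O.X/OX.; (2,2)=+1→OXX/O.X/O.X
ply 4, O at OXX/OXX/O.. | (2,1)=-1→OXX/OXX/OO.*; (2,2)=-1→OXX/OXX/O.O
ply 5, X at OXX/OXX/OO. | (2,2)=+1→OXX/OXX/OOX*
ply 6: OXX/OXX/OOX is terminal -1 (O); from .XX/O../O.. depth 5

value(.XX/O../O.., X) = +1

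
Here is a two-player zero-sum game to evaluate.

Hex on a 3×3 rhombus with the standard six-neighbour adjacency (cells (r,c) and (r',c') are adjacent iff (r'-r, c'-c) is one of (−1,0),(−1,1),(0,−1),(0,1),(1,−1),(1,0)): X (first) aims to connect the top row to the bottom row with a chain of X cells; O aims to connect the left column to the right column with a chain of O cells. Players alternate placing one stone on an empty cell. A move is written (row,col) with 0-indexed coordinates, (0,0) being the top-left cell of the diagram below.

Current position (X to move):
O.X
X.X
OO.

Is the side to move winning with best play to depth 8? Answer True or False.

ply 1, X at O.X/X.X/OO. | (0,1)=-1→OXX/X.X/OO.; (1,1)=-1→O.X/XXX/OO.; (2,2)=+1→O.X/X.X/OOX*
ply 2: O.X/X.X/OOX is terminal -1 (O); from O.X/X.X/OO. depth 8

X winning at [O.X/X.X/OO.]: True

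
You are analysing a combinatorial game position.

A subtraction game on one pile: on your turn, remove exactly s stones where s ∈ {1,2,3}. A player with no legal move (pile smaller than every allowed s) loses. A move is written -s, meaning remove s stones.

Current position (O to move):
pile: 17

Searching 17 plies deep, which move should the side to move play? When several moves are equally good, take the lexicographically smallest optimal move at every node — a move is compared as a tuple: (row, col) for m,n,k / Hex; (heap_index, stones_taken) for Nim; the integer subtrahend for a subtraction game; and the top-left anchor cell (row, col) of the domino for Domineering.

p1 O@[17]: -1[16]+1* -2[15]-1 -3[14]-1
p2 X@[16]: -1[15]-1* -2[14]-1 -3[13]-1
p3 O@[15]: -1[14]-1 -2[13]-1 -3[12]+1*
p4 X@[12]: -1[11]-1* -2[10]-1 -3[9]-1
p5 O@[11]: -1[10]-1 -2[9]-1 -3[8]+1*
p6 X@[8]: -1[7]-1* -2[6]-1 -3[5]-1
p7 O@[7]: -1[6]-1 -2[5]-1 -3[4]+1*
p8 X@[4]: -1[3]-1* -2[2]-1 -3[1]-1
p9 O@[3]: -1[2]-1 -2[1]-1 -3[0]+1*
p10 X@[0] terminal -1; root [17] d17

O's best at [17]: -1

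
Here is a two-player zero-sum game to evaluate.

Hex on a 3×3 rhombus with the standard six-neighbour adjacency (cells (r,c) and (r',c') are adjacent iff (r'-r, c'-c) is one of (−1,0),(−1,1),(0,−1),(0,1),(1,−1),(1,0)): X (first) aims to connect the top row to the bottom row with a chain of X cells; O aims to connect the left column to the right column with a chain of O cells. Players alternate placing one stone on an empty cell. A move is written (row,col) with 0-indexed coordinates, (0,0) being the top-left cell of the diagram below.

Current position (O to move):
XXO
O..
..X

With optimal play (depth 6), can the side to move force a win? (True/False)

O winning at [XXO/O../..X]: True

ply 1, O at XXO/O../..X | (1,1)=+1→XXO/OO./..X*; (1,2)=-1→XXO/O.O/..X; (2,0)=-1→XXO/O../O.X; (2,1)=-1→XXO/O../.OX
ply 2: XXO/OO./..X is terminal -1 (X); from XXO/O../..X depth 6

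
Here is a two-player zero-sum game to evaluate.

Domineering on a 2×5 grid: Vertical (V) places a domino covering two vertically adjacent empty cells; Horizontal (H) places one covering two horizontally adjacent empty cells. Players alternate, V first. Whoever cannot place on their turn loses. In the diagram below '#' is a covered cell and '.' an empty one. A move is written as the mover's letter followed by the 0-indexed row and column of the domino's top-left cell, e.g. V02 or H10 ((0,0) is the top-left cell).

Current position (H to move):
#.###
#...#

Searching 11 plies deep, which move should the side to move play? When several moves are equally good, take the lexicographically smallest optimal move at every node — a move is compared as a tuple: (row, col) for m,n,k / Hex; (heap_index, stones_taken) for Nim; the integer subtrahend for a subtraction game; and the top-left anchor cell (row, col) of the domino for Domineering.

[#.###/#...#] H move#1: H11:+1/#.###/###.#*, H12:-1/#.###/#.###
[#.###/###.#] end (terminal -1, V#2); searched #.###/#...# to 11

H's best at [#.###/#...#]: H11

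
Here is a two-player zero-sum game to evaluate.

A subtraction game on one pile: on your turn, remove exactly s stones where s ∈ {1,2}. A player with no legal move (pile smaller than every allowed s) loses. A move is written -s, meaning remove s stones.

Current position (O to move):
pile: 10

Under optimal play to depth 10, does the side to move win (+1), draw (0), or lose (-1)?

value(10, O) = +1

p1 O@[10]: -1[9]+1* -2[8]-1
p2 X@[9]: -1[8]-1* -2[7]-1
p3 O@[8]: -1[7]-1 -2[6]+1*
p4 X@[6]: -1[5]-1* -2[4]-1
p5 O@[5]: -1[4]-1 -2[3]+1*
p6 X@[3]: -1[2]-1* -2[1]-1
p7 O@[2]: -1[1]-1 -2[0]+1*
p8 X@[0] terminal -1; root [10] d10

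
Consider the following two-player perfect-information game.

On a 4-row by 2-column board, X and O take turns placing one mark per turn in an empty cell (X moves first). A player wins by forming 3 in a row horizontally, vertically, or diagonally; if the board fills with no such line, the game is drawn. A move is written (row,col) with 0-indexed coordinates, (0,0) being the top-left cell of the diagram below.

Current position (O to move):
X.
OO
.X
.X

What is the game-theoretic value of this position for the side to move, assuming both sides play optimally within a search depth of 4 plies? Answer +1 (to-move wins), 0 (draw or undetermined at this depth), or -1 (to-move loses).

value(X./OO/.X/.X, O) = 0

p1 O@[X./OO/.X/.X]: (0,1)[XO/OO/.X/.X]+0* (2,0)[X./OO/OX/.X]+0 (3,0)[X./OO/.X/OX]+0
p2 X@[XO/OO/.X/.X]: (2,0)[XO/OO/XX/.X]+0* (3,0)[XO/OO/.X/XX]+0
p3 O@[XO/OO/XX/.X]: (3,0)[XO/OO/XX/OX]+0*
p4 X@[XO/OO/XX/OX] terminal +0; root [X./OO/.X/.X] d4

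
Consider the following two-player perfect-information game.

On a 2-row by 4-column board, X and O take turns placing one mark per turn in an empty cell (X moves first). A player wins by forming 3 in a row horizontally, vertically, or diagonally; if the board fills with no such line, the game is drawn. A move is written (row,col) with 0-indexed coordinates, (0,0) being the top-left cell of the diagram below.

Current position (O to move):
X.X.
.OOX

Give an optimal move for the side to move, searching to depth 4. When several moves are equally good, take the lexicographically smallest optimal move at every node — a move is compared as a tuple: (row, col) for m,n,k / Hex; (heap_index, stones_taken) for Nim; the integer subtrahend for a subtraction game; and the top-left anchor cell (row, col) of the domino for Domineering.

p1 O@[X.X./.OOX]: (0,1)[XOX./.OOX]+0 (0,3)[X.XO/.OOX]-1 (1,0)[X.X./OOOX]+1*
p2 X@[X.X./OOOX] terminal -1; root [X.X./.OOX] d4

O's best at [X.X./.OOX]: (1,0)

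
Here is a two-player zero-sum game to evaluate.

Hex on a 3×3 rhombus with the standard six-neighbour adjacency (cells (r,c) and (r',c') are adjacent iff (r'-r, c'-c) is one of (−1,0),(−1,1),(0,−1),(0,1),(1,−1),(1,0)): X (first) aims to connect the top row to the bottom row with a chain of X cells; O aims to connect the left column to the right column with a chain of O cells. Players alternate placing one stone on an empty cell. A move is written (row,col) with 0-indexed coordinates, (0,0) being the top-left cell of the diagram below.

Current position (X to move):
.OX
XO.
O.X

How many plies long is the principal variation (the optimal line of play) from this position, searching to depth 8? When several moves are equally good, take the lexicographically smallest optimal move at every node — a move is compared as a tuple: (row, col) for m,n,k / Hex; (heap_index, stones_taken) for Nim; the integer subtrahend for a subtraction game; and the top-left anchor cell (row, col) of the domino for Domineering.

[.OX/XO./O.X] X move#1: (0,0):-1/XOX/XO./O.X, (1,2):+1/.OX/XOX/O.X*, (2,1):-1/.OX/XO./OXX
[.OX/XOX/O.X] end (terminal -1, O#2); searched .OX/XO./O.X to 8

PV length from [.OX/XO./O.X]: 1 ply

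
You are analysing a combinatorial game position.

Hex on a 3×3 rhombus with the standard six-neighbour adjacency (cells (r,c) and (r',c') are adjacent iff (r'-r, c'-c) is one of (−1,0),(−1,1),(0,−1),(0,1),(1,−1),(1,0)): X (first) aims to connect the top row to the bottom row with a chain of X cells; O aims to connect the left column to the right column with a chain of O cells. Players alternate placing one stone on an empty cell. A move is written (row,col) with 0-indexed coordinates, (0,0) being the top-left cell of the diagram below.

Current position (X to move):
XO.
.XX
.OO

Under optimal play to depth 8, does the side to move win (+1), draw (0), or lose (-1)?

p1 X@[XO./.XX/.OO]: (0,2)[XOX/.XX/.OO]-1 (1,0)[XO./XXX/.OO]-1 (2,0)[XO./.XX/XOO]+1*
p2 O@[XO./.XX/XOO]: (0,2)[XOO/.XX/XOO]-1* (1,0)[XO./OXX/XOO]-1
p3 X@[XOO/.XX/XOO]: (1,0)[XOO/XXX/XOO]+1*
p4 O@[XOO/XXX/XOO] terminal -1; root [XO./.XX/.OO] d8

value(XO./.XX/.OO, X) = +1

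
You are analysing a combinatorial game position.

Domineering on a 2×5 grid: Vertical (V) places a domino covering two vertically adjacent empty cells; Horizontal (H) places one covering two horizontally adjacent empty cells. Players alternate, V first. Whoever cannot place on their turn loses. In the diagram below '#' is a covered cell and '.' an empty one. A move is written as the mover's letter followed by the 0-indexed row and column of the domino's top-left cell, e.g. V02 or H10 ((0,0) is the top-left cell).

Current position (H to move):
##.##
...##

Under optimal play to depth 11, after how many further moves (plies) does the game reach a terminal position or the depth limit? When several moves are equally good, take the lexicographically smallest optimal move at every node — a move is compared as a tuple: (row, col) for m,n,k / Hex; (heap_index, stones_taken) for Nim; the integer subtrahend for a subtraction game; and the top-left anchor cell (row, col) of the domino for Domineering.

PV length from [##.##/...##]: 1 ply

ply 1, H at ##.##/...## | H10=-1→##.##/##.##; H11=+1→##.##/.####*
ply 2: ##.##/.#### is terminal -1 (V); from ##.##/...## depth 11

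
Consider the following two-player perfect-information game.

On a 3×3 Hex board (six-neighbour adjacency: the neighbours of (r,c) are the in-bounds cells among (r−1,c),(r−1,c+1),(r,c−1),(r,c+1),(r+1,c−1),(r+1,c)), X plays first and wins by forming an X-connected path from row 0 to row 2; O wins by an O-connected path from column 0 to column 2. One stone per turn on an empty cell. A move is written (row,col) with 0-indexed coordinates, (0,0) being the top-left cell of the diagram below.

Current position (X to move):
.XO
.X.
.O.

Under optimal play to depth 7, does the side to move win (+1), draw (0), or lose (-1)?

p1 X@[.XO/.X./.O.]: (0,0)[XXO/.X./.O.]-1 (1,0)[.XO/XX./.O.]-1 (1,2)[.XO/.XX/.O.]+1* (2,0)[.XO/.X./XO.]+1 (2,2)[.XO/.X./.OX]+1
p2 O@[.XO/.XX/.O.]: (0,0)[OXO/.XX/.O.]-1* (1,0)[.XO/OXX/.O.]-1 (2,0)[.XO/.XX/OO.]-1 (2,2)[.XO/.XX/.OO]-1
p3 X@[OXO/.XX/.O.]: (1,0)[OXO/XXX/.O.]+1* (2,0)[OXO/.XX/XO.]+1 (2,2)[OXO/.XX/.OX]+1
p4 O@[OXO/XXX/.O.]: (2,0)[OXO/XXX/OO.]-1* (2,2)[OXO/XXX/.OO]-1
p5 X@[OXO/XXX/OO.]: (2,2)[OXO/XXX/OOX]+1*
p6 O@[OXO/XXX/OOX] terminal -1; root [.XO/.X./.O.] d7

value(.XO/.X./.O., X) = +1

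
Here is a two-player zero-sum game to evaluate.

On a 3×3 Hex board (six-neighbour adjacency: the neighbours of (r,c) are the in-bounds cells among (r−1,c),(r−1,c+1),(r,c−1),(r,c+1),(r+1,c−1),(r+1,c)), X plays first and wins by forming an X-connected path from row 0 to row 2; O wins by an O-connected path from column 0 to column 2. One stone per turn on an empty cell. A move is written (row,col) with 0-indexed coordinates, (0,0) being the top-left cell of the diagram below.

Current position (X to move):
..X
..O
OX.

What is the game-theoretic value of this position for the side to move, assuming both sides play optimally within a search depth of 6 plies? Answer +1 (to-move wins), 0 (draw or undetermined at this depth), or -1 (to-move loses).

value(..X/..O/OX., X) = +1

ply 1, X at ..X/..O/OX. | (0,0)=-1→X.X/..O/OX.; (0,1)=-1→.XX/..O/OX.; (1,0)=-1→..X/X.O/OX.; (1,1)=+1→..X/.XO/OX.*; (2,2)=-1→..X/..O/OXX
ply 2: ..X/.XO/OX. is terminal -1 (O); from ..X/..O/OX. depth 6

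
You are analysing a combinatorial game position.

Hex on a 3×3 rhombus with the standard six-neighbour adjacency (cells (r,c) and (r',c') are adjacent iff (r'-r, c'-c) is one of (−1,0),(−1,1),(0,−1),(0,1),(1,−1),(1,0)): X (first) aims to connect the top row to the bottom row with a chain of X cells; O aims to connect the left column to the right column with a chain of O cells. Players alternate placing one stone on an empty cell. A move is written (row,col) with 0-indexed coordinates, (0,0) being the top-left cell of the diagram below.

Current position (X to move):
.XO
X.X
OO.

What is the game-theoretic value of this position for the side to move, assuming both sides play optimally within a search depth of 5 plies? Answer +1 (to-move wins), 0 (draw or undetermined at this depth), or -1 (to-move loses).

value(.XO/X.X/OO., X) = -1

ply 1, X at .XO/X.X/OO. | (0,0)=-1→XXO/X.X/OO.*; (1,1)=-1→.XO/XXX/OO.; (2,2)=-1→.XO/X.X/OOX
ply 2, O at XXO/X.X/OO. | (1,1)=+1→XXO/XOX/OO.*; (2,2)=+1→XXO/X.X/OOO
ply 3: XXO/XOX/OO. is terminal -1 (X); from .XO/X.X/OO. depth 5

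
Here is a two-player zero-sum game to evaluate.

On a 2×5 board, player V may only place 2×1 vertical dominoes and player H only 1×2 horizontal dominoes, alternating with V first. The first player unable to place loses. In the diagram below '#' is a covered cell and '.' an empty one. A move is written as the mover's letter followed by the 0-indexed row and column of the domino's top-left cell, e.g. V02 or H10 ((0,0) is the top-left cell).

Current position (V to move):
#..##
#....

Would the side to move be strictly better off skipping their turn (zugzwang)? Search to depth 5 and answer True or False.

zugzwang(#..##/#...., V) = False

p1 V@[#..##/#....]: V01[##.##/##...]-1 V02[#.###/#.#..]+1*
p2 H@[#.###/#.#..]: H13[#.###/#.###]-1*
p3 V@[#.###/#.###]: V01[#####/#####]+1*
p4 H@[#####/#####] terminal -1; root [#..##/#....] d5
if V skipped the turn, H would face:
~ p1 H@[#..##/#....]: H01[#####/#....]+1* H11[#..##/###..]+1 H12[#..##/#.##.]-1 H13[#..##/#..##]-1
~ p2 V@[#####/#....] terminal -1; root [#..##/#....] d5
compare (V): move=+1 vs pass=-1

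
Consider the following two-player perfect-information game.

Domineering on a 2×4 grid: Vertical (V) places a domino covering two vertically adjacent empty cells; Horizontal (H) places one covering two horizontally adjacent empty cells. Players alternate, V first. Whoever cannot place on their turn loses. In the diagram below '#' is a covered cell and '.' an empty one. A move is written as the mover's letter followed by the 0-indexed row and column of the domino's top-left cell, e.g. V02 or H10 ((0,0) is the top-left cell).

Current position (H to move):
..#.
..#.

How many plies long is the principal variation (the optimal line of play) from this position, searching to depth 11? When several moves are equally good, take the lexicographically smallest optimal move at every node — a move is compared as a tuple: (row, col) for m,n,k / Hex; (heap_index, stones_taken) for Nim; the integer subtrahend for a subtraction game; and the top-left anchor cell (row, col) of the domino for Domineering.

PV length from [..#./..#.]: 3 plies

p1 H@[..#./..#.]: H00[###./..#.]+1* H10[..#./###.]+1
p2 V@[###./..#.]: V03[####/..##]-1*
p3 H@[####/..##]: H10[####/####]+1*
p4 V@[####/####] terminal -1; root [..#./..#.] d11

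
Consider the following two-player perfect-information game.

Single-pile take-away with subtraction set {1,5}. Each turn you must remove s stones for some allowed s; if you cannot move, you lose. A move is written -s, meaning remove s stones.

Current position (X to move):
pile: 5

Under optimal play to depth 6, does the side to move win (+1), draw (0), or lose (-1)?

[5] X move#1: -1:+1/4*, -5:+1/0
[4] O move#2: -1:-1/3*
[3] X move#3: -1:+1/2*
[2] O move#4: -1:-1/1*
[1] X move#5: -1:+1/0*
[0] end (terminal -1, O#6); searched 5 to 6

value(5, X) = +1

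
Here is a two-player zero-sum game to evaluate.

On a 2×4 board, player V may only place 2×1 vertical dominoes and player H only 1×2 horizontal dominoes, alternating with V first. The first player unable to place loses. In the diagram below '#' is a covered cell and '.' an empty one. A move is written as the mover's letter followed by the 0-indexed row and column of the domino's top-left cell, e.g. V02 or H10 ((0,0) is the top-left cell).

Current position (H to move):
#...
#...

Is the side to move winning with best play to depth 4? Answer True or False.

ply 1, H at #.../#... | H01=+1→###./#...*; H02=+1→#.##/#...; H11=+1→#.../###.; H12=+1→#.../#.##
ply 2, V at ###./#... | V03=-1→####/#..#*
ply 3, H at ####/#..# | H11=+1→####/####*
ply 4: ####/#### is terminal -1 (V); from #.../#... depth 4

H winning at [#.../#...]: True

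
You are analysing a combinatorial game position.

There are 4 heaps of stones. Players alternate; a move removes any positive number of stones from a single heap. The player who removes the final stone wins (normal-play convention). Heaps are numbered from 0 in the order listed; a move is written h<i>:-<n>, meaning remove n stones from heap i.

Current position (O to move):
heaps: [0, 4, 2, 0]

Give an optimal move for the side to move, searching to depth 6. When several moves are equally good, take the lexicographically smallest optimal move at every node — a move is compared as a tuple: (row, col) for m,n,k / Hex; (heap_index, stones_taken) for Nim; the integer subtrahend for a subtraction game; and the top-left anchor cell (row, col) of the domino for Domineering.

O's best at [(0,4,2,0)]: h1:-2

p1 O@[(0,4,2,0)]: h1:-1[(0,3,2,0)]-1 h1:-2[(0,2,2,0)]+1* h1:-3[(0,1,2,0)]-1 h1:-4[(0,0,2,0)]-1 h2:-1[(0,4,1,0)]-1 h2:-2[(0,4,0,0)]-1
p2 X@[(0,2,2,0)]: h1:-1[(0,1,2,0)]-1* h1:-2[(0,0,2,0)]-1 h2:-1[(0,2,1,0)]-1 h2:-2[(0,2,0,0)]-1
p3 O@[(0,1,2,0)]: h1:-1[(0,0,2,0)]-1 h2:-1[(0,1,1,0)]+1* h2:-2[(0,1,0,0)]-1
p4 X@[(0,1,1,0)]: h1:-1[(0,0,1,0)]-1* h2:-1[(0,1,0,0)]-1
p5 O@[(0,0,1,0)]: h2:-1[(0,0,0,0)]+1*
p6 X@[(0,0,0,0)] terminal -1; root [(0,4,2,0)] d6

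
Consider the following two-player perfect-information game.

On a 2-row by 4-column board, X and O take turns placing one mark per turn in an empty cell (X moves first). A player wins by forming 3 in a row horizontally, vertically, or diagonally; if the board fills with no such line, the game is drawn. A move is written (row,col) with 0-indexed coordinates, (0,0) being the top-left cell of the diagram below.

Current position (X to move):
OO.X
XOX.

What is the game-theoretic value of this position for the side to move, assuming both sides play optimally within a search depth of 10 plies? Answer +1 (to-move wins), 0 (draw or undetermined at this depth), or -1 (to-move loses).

[OO.X/XOX.] X move#1: (0,2):+0/OOXX/XOX.*, (1,3):-1/OO.X/XOXX
[OOXX/XOX.] O move#2: (1,3):+0/OOXX/XOXO*
[OOXX/XOXO] end (terminal +0, X#3); searched OO.X/XOX. to 10

value(OO.X/XOX., X) = 0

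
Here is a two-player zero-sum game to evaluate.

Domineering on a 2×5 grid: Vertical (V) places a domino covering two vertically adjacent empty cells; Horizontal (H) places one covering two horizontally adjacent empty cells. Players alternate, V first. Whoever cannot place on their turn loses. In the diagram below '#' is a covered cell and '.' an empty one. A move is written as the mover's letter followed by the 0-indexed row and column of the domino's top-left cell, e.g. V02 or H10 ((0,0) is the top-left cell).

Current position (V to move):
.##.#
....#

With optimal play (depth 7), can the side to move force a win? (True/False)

V winning at [.##.#/....#]: False

[.##.#/....#] V move#1: V00:-1/###.#/#...#*, V03:-1/.####/...##
[###.#/#...#] H move#2: H11:-1/###.#/###.#, H12:+1/###.#/#.###*
[###.#/#.###] end (terminal -1, V#3); searched .##.#/....# to 7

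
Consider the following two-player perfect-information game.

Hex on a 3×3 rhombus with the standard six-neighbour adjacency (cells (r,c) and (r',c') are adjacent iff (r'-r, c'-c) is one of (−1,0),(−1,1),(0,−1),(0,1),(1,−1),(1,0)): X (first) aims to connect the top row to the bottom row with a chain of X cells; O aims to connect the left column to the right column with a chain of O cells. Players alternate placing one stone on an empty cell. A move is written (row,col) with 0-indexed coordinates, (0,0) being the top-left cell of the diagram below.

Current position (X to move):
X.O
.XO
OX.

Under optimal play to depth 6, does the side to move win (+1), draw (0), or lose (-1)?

[X.O/.XO/OX.] X move#1: (0,1):+1/XXO/.XO/OX.*, (1,0):+1/X.O/XXO/OX., (2,2):+1/X.O/.XO/OXX
[XXO/.XO/OX.] end (terminal -1, O#2); searched X.O/.XO/OX. to 6

value(X.O/.XO/OX., X) = +1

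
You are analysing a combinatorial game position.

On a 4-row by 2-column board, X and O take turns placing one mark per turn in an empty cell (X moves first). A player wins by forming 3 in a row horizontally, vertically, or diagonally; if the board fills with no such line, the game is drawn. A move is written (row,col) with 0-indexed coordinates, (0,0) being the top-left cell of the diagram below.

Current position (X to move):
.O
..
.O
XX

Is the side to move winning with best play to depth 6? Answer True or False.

ply 1, X at .O/../.O/XX | (0,0)=-1→XO/../.O/XX; (1,0)=-1→.O/X./.O/XX; (1,1)=+0→.O/.X/.O/XX*; (2,0)=-1→.O/../XO/XX
ply 2, O at .O/.X/.O/XX | (0,0)=+0→OO/.X/.O/XX*; (1,0)=+0→.O/OX/.O/XX; (2,0)=+0→.O/.X/OO/XX
ply 3, X at OO/.X/.O/XX | (1,0)=+0→OO/XX/.O/XX*; (2,0)=+0→OO/.X/XO/XX
ply 4, O at OO/XX/.O/XX | (2,0)=+0→OO/XX/OO/XX*
ply 5: OO/XX/OO/XX is terminal +0 (X); from .O/../.O/XX depth 6

X winning at [.O/../.O/XX]: False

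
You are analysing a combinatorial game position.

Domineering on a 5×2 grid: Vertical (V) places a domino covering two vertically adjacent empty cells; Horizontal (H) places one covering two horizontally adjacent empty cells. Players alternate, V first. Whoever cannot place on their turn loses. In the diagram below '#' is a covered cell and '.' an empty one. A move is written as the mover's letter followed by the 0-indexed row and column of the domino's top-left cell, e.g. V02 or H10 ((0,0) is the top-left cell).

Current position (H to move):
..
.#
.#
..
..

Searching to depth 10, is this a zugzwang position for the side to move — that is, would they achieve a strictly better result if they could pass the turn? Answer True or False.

[../.#/.#/../..] H move#1: H00:-1/##/.#/.#/../.., H30:+1/../.#/.#/##/..*, H40:+1/../.#/.#/../##
[../.#/.#/##/..] V move#2: V00:-1/#./##/.#/##/..*, V10:-1/../##/##/##/..
[#./##/.#/##/..] H move#3: H40:+1/#./##/.#/##/##*
[#./##/.#/##/##] end (terminal -1, V#4); searched ../.#/.#/../.. to 10
if H skipped the turn, V would face:
~ [../.#/.#/../..] V move#1: V00:-1/#./##/.#/../.., V10:-1/../##/##/../.., V20:+1/../.#/##/#./..*, V30:+1/../.#/.#/#./#., V31:+1/../.#/.#/.#/.#
~ [../.#/##/#./..] H move#2: H00:-1/##/.#/##/#./..*, H40:-1/../.#/##/#./##
~ [##/.#/##/#./..] V move#3: V31:+1/##/.#/##/##/.#*
~ [##/.#/##/##/.#] end (terminal -1, H#4); searched ../.#/.#/../.. to 10
compare (H): move=+1 vs pass=-1

zugzwang(../.#/.#/../.., H) = False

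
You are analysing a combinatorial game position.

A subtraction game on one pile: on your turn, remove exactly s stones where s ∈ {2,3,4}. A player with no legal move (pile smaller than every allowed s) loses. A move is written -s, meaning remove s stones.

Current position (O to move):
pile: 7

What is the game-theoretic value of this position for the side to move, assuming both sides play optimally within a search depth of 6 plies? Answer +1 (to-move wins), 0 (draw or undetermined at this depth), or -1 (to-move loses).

[7] O move#1: -2:-1/5*, -3:-1/4, -4:-1/3
[5] X move#2: -2:-1/3, -3:-1/2, -4:+1/1*
[1] end (terminal -1, O#3); searched 7 to 6

value(7, O) = -1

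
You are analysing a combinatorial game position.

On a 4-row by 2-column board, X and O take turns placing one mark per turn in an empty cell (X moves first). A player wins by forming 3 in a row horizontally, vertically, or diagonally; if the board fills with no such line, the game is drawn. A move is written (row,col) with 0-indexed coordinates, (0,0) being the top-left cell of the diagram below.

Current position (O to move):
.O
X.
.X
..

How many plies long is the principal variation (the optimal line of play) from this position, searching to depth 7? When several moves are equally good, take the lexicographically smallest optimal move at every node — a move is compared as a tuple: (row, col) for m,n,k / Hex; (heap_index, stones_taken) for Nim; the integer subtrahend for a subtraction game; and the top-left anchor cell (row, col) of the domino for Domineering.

p1 O@[.O/X./.X/..]: (0,0)[OO/X./.X/..]+0* (1,1)[.O/XO/.X/..]-1 (2,0)[.O/X./OX/..]+0 (3,0)[.O/X./.X/O.]+0 (3,1)[.O/X./.X/.O]-1
p2 X@[OO/X./.X/..]: (1,1)[OO/XX/.X/..]+0* (2,0)[OO/X./XX/..]+0 (3,0)[OO/X./.X/X.]+0 (3,1)[OO/X./.X/.X]+0
p3 O@[OO/XX/.X/..]: (2,0)[OO/XX/OX/..]-1 (3,0)[OO/XX/.X/O.]-1 (3,1)[OO/XX/.X/.O]+0*
p4 X@[OO/XX/.X/.O]: (2,0)[OO/XX/XX/.O]+0* (3,0)[OO/XX/.X/XO]+0
p5 O@[OO/XX/XX/.O]: (3,0)[OO/XX/XX/OO]+0*
p6 X@[OO/XX/XX/OO] terminal +0; root [.O/X./.X/..] d7

PV length from [.O/X./.X/..]: 5 plies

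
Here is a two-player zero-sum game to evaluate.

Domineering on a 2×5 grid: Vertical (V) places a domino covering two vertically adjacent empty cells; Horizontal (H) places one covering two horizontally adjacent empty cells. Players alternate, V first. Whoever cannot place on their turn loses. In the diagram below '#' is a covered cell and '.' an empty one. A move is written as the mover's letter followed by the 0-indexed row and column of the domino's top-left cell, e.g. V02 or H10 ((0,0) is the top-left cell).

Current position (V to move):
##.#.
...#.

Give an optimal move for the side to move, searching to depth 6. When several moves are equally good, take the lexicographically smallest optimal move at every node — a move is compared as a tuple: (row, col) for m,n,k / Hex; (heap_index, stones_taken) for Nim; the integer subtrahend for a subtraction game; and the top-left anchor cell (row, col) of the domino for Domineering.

ply 1, V at ##.#./...#. | V02=+1→####./..##.*; V04=-1→##.##/...##
ply 2, H at ####./..##. | H10=-1→####./####.*
ply 3, V at ####./####. | V04=+1→#####/#####*
ply 4: #####/##### is terminal -1 (H); from ##.#./...#. depth 6

V's best at [##.#./...#.]: V02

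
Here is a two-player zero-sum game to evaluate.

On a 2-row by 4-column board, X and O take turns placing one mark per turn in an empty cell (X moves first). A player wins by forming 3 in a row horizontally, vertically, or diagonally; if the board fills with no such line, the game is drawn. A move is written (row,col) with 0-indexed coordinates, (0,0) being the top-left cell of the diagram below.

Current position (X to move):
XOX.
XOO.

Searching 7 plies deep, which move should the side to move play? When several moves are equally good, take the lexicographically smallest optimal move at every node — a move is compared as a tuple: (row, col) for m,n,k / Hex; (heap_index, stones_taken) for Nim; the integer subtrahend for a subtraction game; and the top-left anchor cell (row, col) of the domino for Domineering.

p1 X@[XOX./XOO.]: (0,3)[XOXX/XOO.]-1 (1,3)[XOX./XOOX]+0*
p2 O@[XOX./XOOX]: (0,3)[XOXO/XOOX]+0*
p3 X@[XOXO/XOOX] terminal +0; root [XOX./XOO.] d7

X's best at [XOX./XOO.]: (1,3)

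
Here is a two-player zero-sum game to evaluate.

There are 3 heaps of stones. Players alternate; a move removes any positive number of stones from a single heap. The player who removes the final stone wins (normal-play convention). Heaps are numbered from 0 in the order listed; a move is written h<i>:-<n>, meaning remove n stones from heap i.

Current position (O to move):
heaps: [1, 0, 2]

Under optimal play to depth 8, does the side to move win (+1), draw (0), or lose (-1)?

[(1,0,2)] O move#1: h0:-1:-1/(0,0,2), h2:-1:+1/(1,0,1)*, h2:-2:-1/(1,0,0)
[(1,0,1)] X move#2: h0:-1:-1/(0,0,1)*, h2:-1:-1/(1,0,0)
[(0,0,1)] O move#3: h2:-1:+1/(0,0,0)*
[(0,0,0)] end (terminal -1, X#4); searched (1,0,2) to 8

value((1,0,2), O) = +1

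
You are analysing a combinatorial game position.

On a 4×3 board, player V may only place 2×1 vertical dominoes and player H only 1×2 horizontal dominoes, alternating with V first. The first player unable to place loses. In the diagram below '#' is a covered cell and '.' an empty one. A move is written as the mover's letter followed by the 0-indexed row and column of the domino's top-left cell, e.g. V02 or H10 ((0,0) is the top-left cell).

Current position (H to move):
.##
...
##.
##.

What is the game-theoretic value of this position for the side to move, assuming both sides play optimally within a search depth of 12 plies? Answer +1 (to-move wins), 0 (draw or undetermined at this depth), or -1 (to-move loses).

value(.##/.../##./##., H) = -1

ply 1, H at .##/.../##./##. | H10=-1→.##/##./##./##.*; H11=-1→.##/.##/##./##.
ply 2, V at .##/##./##./##. | V12=+1→.##/###/###/##.*; V22=+1→.##/##./###/###
ply 3: .##/###/###/##. is terminal -1 (H); from .##/.../##./##. depth 12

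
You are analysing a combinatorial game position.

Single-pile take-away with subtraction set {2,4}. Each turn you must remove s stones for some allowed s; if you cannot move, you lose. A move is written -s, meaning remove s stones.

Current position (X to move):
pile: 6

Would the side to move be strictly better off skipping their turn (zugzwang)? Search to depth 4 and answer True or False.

ply 1, X at 6 | -2=-1→4*; -4=-1→2
ply 2, O at 4 | -2=-1→2; -4=+1→0*
ply 3: 0 is terminal -1 (X); from 6 depth 4
pass branch (O moves first from the same position):
  | ply 1, O at 6 | -2=-1→4*; -4=-1→2
  | ply 2, X at 4 | -2=-1→2; -4=+1→0*
  | ply 3: 0 is terminal -1 (O); from 6 depth 4
X moving scores -1; X passing scores +1

zugzwang(6, X) = True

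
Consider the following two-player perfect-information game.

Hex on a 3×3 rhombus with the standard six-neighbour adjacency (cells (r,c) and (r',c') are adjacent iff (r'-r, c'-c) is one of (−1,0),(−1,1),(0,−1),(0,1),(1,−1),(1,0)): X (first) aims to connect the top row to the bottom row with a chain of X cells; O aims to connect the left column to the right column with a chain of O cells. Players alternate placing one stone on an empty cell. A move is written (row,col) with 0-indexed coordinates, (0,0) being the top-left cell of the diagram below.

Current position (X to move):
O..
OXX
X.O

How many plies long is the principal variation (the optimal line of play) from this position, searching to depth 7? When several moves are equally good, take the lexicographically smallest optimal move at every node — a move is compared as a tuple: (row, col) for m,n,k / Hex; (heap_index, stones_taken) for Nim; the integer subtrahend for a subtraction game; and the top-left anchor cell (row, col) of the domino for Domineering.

PV length from [O../OXX/X.O]: 1 ply

[O../OXX/X.O] X move#1: (0,1):+1/OX./OXX/X.O*, (0,2):+1/O.X/OXX/X.O, (2,1):+1/O../OXX/XXO
[OX./OXX/X.O] end (terminal -1, O#2); searched O../OXX/X.O to 7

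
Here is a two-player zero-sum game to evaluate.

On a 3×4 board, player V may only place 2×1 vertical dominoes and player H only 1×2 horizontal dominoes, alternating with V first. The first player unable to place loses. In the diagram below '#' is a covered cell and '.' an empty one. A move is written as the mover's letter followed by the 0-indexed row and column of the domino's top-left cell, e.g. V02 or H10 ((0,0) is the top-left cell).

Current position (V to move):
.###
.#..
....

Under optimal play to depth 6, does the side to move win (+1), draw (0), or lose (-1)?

p1 V@[.###/.#../....]: V00[####/##../....]-1 V10[.###/##../#...]-1 V12[.###/.##./..#.]+1* V13[.###/.#.#/...#]+1
p2 H@[.###/.##./..#.]: H20[.###/.##./###.]-1*
p3 V@[.###/.##./###.]: V00[####/###./###.]+1* V13[.###/.###/####]+1
p4 H@[####/###./###.] terminal -1; root [.###/.#../....] d6

value(.###/.#../...., V) = +1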